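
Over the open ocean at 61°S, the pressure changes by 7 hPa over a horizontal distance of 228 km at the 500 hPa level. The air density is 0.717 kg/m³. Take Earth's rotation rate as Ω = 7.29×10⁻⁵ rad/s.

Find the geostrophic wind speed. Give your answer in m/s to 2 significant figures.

34 m/s

Coriolis parameter at 61°S:
f = 2Ω sin φ = 2 × 7.29×10⁻⁵ × sin 61° = 1.28×10⁻⁴ s⁻¹
Pressure gradient: |∂P/∂n| = 700 Pa / 228000 m = 3.07×10⁻³ Pa/m
Geostrophic balance (pressure-gradient force = Coriolis force):
V_g = (1/(fρ)) |∂P/∂n| = 3.07×10⁻³ / (1.28×10⁻⁴ × 0.717) = 33.6 m/s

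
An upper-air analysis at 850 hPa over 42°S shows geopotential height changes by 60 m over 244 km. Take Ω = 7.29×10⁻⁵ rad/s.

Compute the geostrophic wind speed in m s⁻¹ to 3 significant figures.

Coriolis parameter at 42°S:
f = 2Ω sin φ = 2 × 7.29×10⁻⁵ × sin 42° = 9.76×10⁻⁵ s⁻¹
Height gradient: |∂Z/∂n| = 60 m / 244000 m = 2.46×10⁻⁴
On a pressure surface, geostrophic balance gives V_g = (g/f)|∂Z/∂n|:
V_g = 9.81 × 2.46×10⁻⁴ / 9.76×10⁻⁵ = 24.7 m/s

24.7 m s⁻¹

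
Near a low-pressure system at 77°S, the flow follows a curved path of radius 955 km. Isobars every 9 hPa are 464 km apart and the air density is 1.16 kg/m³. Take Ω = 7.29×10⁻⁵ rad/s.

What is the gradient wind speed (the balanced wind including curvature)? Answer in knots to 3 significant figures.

21.2 knots

Coriolis parameter at 77°S:
f = 2Ω sin φ = 2 × 7.29×10⁻⁵ × sin 77° = 1.42×10⁻⁴ s⁻¹
Pressure gradient: |∂P/∂n| = 900 Pa / 464000 m = 1.94×10⁻³ Pa/m
Geostrophic speed: V_g = |∂P/∂n|/(fρ) = 1.94×10⁻³/(1.42×10⁻⁴ × 1.16) = 11.8 m/s
Around a low, centrifugal force acts outward with Coriolis, so pressure-gradient force balances both:
(1/ρ)|∂P/∂n| = fV + V²/R  →  V² + fR·V − fR·V_g = 0
With fR = 1.42×10⁻⁴ × 955×10³ m = 136 m/s:
V = [−fR + √((fR)² + 4 fR V_g)]/2 = [−136 + √(136² + 4×136×11.8)]/2 = 10.9 m/s
Subgeostrophic (V < V_g = 11.8 m/s), as expected around a low.
Converting: 10.9 m/s × 1.944 = 21.2 knots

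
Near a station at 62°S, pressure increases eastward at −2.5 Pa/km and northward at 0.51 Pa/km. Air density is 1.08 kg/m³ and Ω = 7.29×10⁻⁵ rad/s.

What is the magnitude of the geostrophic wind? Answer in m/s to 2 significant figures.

18 m/s

Coriolis parameter at 62°S:
f = 2Ω sin φ = 2 × 7.29×10⁻⁵ × sin 62° = 1.29×10⁻⁴ s⁻¹
In the Southern Hemisphere f is negative: f = −1.29×10⁻⁴ s⁻¹.
Component geostrophic relations (x east, y north):
u_g = −(1/(fρ)) ∂P/∂y,  v_g = (1/(fρ)) ∂P/∂x
u_g = −(0.51×10⁻³)/(−1.29×10⁻⁴ × 1.08) = 3.67 m/s;  v_g = (−2.5×10⁻³)/(−1.29×10⁻⁴ × 1.08) = 18.0 m/s
|V_g| = √(u_g² + v_g²) = 18.4 m/s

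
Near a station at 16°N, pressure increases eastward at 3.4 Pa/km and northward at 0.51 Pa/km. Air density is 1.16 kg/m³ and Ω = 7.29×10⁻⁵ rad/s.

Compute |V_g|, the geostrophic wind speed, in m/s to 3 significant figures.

Coriolis parameter at 16°N:
f = 2Ω sin φ = 2 × 7.29×10⁻⁵ × sin 16° = 4.02×10⁻⁵ s⁻¹
Component geostrophic relations (x east, y north):
u_g = −(1/(fρ)) ∂P/∂y,  v_g = (1/(fρ)) ∂P/∂x
u_g = −(0.51×10⁻³)/(4.02×10⁻⁵ × 1.16) = −10.9 m/s;  v_g = (3.4×10⁻³)/(4.02×10⁻⁵ × 1.16) = 72.9 m/s
|V_g| = √(u_g² + v_g²) = 73.7 m/s

73.7 m/s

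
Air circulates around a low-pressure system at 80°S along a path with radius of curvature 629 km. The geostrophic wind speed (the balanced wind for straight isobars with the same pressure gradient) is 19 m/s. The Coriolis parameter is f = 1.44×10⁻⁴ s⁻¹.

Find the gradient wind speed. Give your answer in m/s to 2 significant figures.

16 m/s

Around a low, centrifugal force acts outward with Coriolis, so pressure-gradient force balances both:
(1/ρ)|∂P/∂n| = fV + V²/R  →  V² + fR·V − fR·V_g = 0
With fR = 1.44×10⁻⁴ × 629×10³ m = 90.6 m/s:
V = [−fR + √((fR)² + 4 fR V_g)]/2 = [−90.6 + √(90.6² + 4×90.6×19)]/2 = 16.1 m/s
Subgeostrophic (V < V_g = 19 m/s), as expected around a low.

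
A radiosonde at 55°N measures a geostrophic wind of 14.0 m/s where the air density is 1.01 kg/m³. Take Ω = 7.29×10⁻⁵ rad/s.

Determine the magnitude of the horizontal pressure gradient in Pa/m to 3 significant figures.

Coriolis parameter at 55°N:
f = 2Ω sin φ = 2 × 7.29×10⁻⁵ × sin 55° = 1.19×10⁻⁴ s⁻¹
Geostrophic balance rearranged: |∂P/∂n| = f ρ V_g
|∂P/∂n| = 1.19×10⁻⁴ × 1.01 × 14.0 = 1.69×10⁻³ Pa/m

1.69×10⁻³ Pa/m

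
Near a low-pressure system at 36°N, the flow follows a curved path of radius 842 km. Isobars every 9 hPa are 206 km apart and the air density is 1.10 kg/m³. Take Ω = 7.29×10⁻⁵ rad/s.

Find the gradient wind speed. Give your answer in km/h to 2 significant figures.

120 km/h

Coriolis parameter at 36°N:
f = 2Ω sin φ = 2 × 7.29×10⁻⁵ × sin 36° = 8.57×10⁻⁵ s⁻¹
Pressure gradient: |∂P/∂n| = 900 Pa / 206000 m = 4.37×10⁻³ Pa/m
Geostrophic speed: V_g = |∂P/∂n|/(fρ) = 4.37×10⁻³/(8.57×10⁻⁵ × 1.10) = 46.3 m/s
Around a low, centrifugal force acts outward with Coriolis, so pressure-gradient force balances both:
(1/ρ)|∂P/∂n| = fV + V²/R  →  V² + fR·V − fR·V_g = 0
With fR = 8.57×10⁻⁵ × 842×10³ m = 72.2 m/s:
V = [−fR + √((fR)² + 4 fR V_g)]/2 = [−72.2 + √(72.2² + 4×72.2×46.3)]/2 = 32.1 m/s
Subgeostrophic (V < V_g = 46.3 m/s), as expected around a low.
Converting: 32.1 m/s × 3.6 = 120 km/h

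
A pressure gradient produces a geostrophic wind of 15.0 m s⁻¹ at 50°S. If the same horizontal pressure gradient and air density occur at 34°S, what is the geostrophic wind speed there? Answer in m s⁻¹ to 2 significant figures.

21 m s⁻¹

With the same pressure gradient and density, V_g ∝ 1/f ∝ 1/sin φ.
V₂ = V₁ · sin φ₁ / sin φ₂ = 15.0 × sin 50° / sin 34°
V₂ = 15.0 × 0.7660/0.5592 = 21 m s⁻¹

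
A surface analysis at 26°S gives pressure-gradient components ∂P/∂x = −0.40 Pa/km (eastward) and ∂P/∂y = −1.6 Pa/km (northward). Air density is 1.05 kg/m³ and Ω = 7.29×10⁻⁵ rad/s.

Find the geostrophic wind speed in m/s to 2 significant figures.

Coriolis parameter at 26°S:
f = 2Ω sin φ = 2 × 7.29×10⁻⁵ × sin 26° = 6.39×10⁻⁵ s⁻¹
In the Southern Hemisphere f is negative: f = −6.39×10⁻⁵ s⁻¹.
Component geostrophic relations (x east, y north):
u_g = −(1/(fρ)) ∂P/∂y,  v_g = (1/(fρ)) ∂P/∂x
u_g = −(−1.6×10⁻³)/(−6.39×10⁻⁵ × 1.05) = −23.8 m/s;  v_g = (−0.40×10⁻³)/(−6.39×10⁻⁵ × 1.05) = 5.96 m/s
|V_g| = √(u_g² + v_g²) = 24.6 m/s

25 m/s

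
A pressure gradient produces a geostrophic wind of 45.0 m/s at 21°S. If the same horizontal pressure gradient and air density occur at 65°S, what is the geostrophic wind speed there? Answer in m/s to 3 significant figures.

With the same pressure gradient and density, V_g ∝ 1/f ∝ 1/sin φ.
V₂ = V₁ · sin φ₁ / sin φ₂ = 45.0 × sin 21° / sin 65°
V₂ = 45.0 × 0.3584/0.9063 = 17.8 m/s

17.8 m/s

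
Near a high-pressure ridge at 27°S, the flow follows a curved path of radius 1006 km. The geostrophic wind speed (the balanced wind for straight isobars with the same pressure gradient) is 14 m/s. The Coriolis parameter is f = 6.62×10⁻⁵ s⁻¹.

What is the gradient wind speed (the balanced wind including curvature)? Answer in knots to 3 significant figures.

38.9 knots

Around a high, pressure-gradient force acts outward with centrifugal, so Coriolis balances both:
fV = (1/ρ)|∂P/∂n| + V²/R  →  V² − fR·V + fR·V_g = 0
With fR = 6.62×10⁻⁵ × 1006×10³ m = 66.6 m/s:
V = [fR − √((fR)² − 4 fR V_g)]/2 = [66.6 − √(66.6² − 4×66.6×14)]/2 = 20 m/s
Supergeostrophic (V > V_g = 14 m/s), as expected around a high.
Converting: 20 m/s × 1.944 = 38.9 knots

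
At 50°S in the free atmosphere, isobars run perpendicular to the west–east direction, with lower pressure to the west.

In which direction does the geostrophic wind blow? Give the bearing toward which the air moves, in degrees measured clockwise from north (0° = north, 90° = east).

The pressure-gradient force points toward the west (bearing 270°).
Geostrophic balance: in the Southern Hemisphere the Coriolis force deflects motion to the left, so the geostrophic wind blows 90° to the left of the pressure-gradient force (low pressure on the right).
Rotating 270° by 90° counterclockwise gives 180° — the wind blows toward the south.

180°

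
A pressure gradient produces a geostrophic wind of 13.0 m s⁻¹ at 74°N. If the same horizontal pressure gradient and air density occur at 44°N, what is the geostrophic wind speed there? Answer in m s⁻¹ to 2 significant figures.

18 m s⁻¹

With the same pressure gradient and density, V_g ∝ 1/f ∝ 1/sin φ.
V₂ = V₁ · sin φ₁ / sin φ₂ = 13.0 × sin 74° / sin 44°
V₂ = 13.0 × 0.9613/0.6947 = 18 m s⁻¹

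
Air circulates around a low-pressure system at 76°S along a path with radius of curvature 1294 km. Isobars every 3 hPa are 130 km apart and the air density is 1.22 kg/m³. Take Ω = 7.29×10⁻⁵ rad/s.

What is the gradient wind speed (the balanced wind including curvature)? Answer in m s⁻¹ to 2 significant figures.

13 m s⁻¹

Coriolis parameter at 76°S:
f = 2Ω sin φ = 2 × 7.29×10⁻⁵ × sin 76° = 1.41×10⁻⁴ s⁻¹
Pressure gradient: |∂P/∂n| = 300 Pa / 130000 m = 2.31×10⁻³ Pa/m
Geostrophic speed: V_g = |∂P/∂n|/(fρ) = 2.31×10⁻³/(1.41×10⁻⁴ × 1.22) = 13.4 m/s
Around a low, centrifugal force acts outward with Coriolis, so pressure-gradient force balances both:
(1/ρ)|∂P/∂n| = fV + V²/R  →  V² + fR·V − fR·V_g = 0
With fR = 1.41×10⁻⁴ × 1294×10³ m = 183 m/s:
V = [−fR + √((fR)² + 4 fR V_g)]/2 = [−183 + √(183² + 4×183×13.4)]/2 = 12.5 m/s
Subgeostrophic (V < V_g = 13.4 m/s), as expected around a low.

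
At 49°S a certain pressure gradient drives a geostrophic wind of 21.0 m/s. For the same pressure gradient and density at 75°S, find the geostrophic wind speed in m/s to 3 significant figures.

With the same pressure gradient and density, V_g ∝ 1/f ∝ 1/sin φ.
V₂ = V₁ · sin φ₁ / sin φ₂ = 21.0 × sin 49° / sin 75°
V₂ = 21.0 × 0.7547/0.9659 = 16.4 m/s

16.4 m/s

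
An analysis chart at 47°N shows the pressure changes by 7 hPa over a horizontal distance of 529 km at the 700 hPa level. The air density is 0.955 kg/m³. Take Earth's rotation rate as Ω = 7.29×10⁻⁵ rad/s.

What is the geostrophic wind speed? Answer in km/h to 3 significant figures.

Coriolis parameter at 47°N:
f = 2Ω sin φ = 2 × 7.29×10⁻⁵ × sin 47° = 1.07×10⁻⁴ s⁻¹
Pressure gradient: |∂P/∂n| = 700 Pa / 529000 m = 1.32×10⁻³ Pa/m
Geostrophic balance (pressure-gradient force = Coriolis force):
V_g = (1/(fρ)) |∂P/∂n| = 1.32×10⁻³ / (1.07×10⁻⁴ × 0.955) = 13.0 m/s
Converting: 13.0 m/s × 3.6 = 46.8 km/h

46.8 km/h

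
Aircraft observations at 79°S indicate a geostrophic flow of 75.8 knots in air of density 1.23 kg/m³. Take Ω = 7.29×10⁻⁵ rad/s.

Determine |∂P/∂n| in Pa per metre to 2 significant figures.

6.9×10⁻³ Pa/m

Coriolis parameter at 79°S:
f = 2Ω sin φ = 2 × 7.29×10⁻⁵ × sin 79° = 1.43×10⁻⁴ s⁻¹
Wind speed in SI: 75.8 knots = 39.0 m/s
Geostrophic balance rearranged: |∂P/∂n| = f ρ V_g
|∂P/∂n| = 1.43×10⁻⁴ × 1.23 × 39.0 = 6.86×10⁻³ Pa/m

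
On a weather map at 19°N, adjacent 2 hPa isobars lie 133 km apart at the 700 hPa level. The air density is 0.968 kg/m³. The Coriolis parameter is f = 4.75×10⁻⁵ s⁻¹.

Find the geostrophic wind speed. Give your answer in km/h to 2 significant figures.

120 km/h

Pressure gradient: |∂P/∂n| = 200 Pa / 133000 m = 1.50×10⁻³ Pa/m
Geostrophic balance (pressure-gradient force = Coriolis force):
V_g = (1/(fρ)) |∂P/∂n| = 1.50×10⁻³ / (4.75×10⁻⁵ × 0.968) = 32.7 m/s
Converting: 32.7 m/s × 3.6 = 120 km/h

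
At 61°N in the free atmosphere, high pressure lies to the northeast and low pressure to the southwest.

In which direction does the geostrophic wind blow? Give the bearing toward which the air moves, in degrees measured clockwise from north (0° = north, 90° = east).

315°

The pressure-gradient force points toward the southwest (bearing 225°).
Geostrophic balance: in the Northern Hemisphere the Coriolis force deflects motion to the right, so the geostrophic wind blows 90° to the right of the pressure-gradient force (low pressure on the left).
Rotating 225° by 90° clockwise gives 315° — the wind blows toward the northwest.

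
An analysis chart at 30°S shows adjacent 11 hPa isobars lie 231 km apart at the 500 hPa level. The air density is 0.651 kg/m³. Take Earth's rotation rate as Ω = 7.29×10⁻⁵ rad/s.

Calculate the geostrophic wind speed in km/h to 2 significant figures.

360 km/h

Coriolis parameter at 30°S:
f = 2Ω sin φ = 2 × 7.29×10⁻⁵ × sin 30° = 7.29×10⁻⁵ s⁻¹
Pressure gradient: |∂P/∂n| = 1100 Pa / 231000 m = 4.76×10⁻³ Pa/m
Geostrophic balance (pressure-gradient force = Coriolis force):
V_g = (1/(fρ)) |∂P/∂n| = 4.76×10⁻³ / (7.29×10⁻⁵ × 0.651) = 100 m/s
Converting: 100 m/s × 3.6 = 360 km/h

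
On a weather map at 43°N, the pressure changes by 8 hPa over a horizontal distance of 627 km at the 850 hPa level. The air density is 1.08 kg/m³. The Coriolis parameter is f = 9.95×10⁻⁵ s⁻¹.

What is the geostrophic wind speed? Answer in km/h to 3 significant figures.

Pressure gradient: |∂P/∂n| = 800 Pa / 627000 m = 1.28×10⁻³ Pa/m
Geostrophic balance (pressure-gradient force = Coriolis force):
V_g = (1/(fρ)) |∂P/∂n| = 1.28×10⁻³ / (9.95×10⁻⁵ × 1.08) = 11.9 m/s
Converting: 11.9 m/s × 3.6 = 42.7 km/h

42.7 km/h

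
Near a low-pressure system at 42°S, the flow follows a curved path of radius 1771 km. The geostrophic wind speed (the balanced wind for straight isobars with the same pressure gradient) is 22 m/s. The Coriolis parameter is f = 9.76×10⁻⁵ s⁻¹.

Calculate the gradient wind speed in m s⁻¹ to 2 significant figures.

20 m s⁻¹

Around a low, centrifugal force acts outward with Coriolis, so pressure-gradient force balances both:
(1/ρ)|∂P/∂n| = fV + V²/R  →  V² + fR·V − fR·V_g = 0
With fR = 9.76×10⁻⁵ × 1771×10³ m = 173 m/s:
V = [−fR + √((fR)² + 4 fR V_g)]/2 = [−173 + √(173² + 4×173×22)]/2 = 19.7 m/s
Subgeostrophic (V < V_g = 22 m/s), as expected around a low.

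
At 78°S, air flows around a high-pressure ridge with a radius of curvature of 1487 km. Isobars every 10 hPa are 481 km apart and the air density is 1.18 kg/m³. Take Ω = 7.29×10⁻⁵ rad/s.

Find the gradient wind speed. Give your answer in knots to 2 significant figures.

26 knots

Coriolis parameter at 78°S:
f = 2Ω sin φ = 2 × 7.29×10⁻⁵ × sin 78° = 1.43×10⁻⁴ s⁻¹
Pressure gradient: |∂P/∂n| = 1000 Pa / 481000 m = 2.08×10⁻³ Pa/m
Geostrophic speed: V_g = |∂P/∂n|/(fρ) = 2.08×10⁻³/(1.43×10⁻⁴ × 1.18) = 12.4 m/s
Around a high, pressure-gradient force acts outward with centrifugal, so Coriolis balances both:
fV = (1/ρ)|∂P/∂n| + V²/R  →  V² − fR·V + fR·V_g = 0
With fR = 1.43×10⁻⁴ × 1487×10³ m = 212 m/s:
V = [fR − √((fR)² − 4 fR V_g)]/2 = [212 − √(212² − 4×212×12.4)]/2 = 13.2 m/s
Supergeostrophic (V > V_g = 12.4 m/s), as expected around a high.
Converting: 13.2 m/s × 1.944 = 26 knots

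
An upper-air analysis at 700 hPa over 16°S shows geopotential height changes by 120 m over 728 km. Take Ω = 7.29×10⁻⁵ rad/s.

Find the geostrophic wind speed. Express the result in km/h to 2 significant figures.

Coriolis parameter at 16°S:
f = 2Ω sin φ = 2 × 7.29×10⁻⁵ × sin 16° = 4.02×10⁻⁵ s⁻¹
Height gradient: |∂Z/∂n| = 120 m / 728000 m = 1.65×10⁻⁴
On a pressure surface, geostrophic balance gives V_g = (g/f)|∂Z/∂n|:
V_g = 9.81 × 1.65×10⁻⁴ / 4.02×10⁻⁵ = 40.2 m/s
Converting: 40.2 m/s × 3.6 = 140 km/h

140 km/h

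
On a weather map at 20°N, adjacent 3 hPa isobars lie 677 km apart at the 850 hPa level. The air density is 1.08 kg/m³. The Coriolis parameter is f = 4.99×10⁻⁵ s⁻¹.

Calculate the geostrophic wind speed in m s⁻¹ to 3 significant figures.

8.22 m s⁻¹

Pressure gradient: |∂P/∂n| = 300 Pa / 677000 m = 4.43×10⁻⁴ Pa/m
Geostrophic balance (pressure-gradient force = Coriolis force):
V_g = (1/(fρ)) |∂P/∂n| = 4.43×10⁻⁴ / (4.99×10⁻⁵ × 1.08) = 8.22 m/s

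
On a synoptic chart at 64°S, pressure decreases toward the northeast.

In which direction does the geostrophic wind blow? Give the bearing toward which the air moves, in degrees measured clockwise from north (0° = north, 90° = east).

315°

The pressure-gradient force points toward the northeast (bearing 045°).
Geostrophic balance: in the Southern Hemisphere the Coriolis force deflects motion to the left, so the geostrophic wind blows 90° to the left of the pressure-gradient force (low pressure on the right).
Rotating 045° by 90° counterclockwise gives 315° — the wind blows toward the northwest.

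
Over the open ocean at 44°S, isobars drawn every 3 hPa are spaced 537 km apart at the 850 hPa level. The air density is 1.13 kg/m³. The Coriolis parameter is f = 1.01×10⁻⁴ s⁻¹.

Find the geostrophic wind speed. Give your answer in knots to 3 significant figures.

9.52 knots

Pressure gradient: |∂P/∂n| = 300 Pa / 537000 m = 5.59×10⁻⁴ Pa/m
Geostrophic balance (pressure-gradient force = Coriolis force):
V_g = (1/(fρ)) |∂P/∂n| = 5.59×10⁻⁴ / (1.01×10⁻⁴ × 1.13) = 4.89 m/s
Converting: 4.89 m/s × 1.944 = 9.52 knots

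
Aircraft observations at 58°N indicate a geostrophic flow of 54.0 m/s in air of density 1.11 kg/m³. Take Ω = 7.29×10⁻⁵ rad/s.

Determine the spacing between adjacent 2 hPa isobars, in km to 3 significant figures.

Coriolis parameter at 58°N:
f = 2Ω sin φ = 2 × 7.29×10⁻⁵ × sin 58° = 1.24×10⁻⁴ s⁻¹
Geostrophic balance rearranged: |∂P/∂n| = f ρ V_g
|∂P/∂n| = 1.24×10⁻⁴ × 1.11 × 54.0 = 7.41×10⁻³ Pa/m
Isobar spacing: Δn = ΔP/|∂P/∂n| = 200 Pa / 7.41×10⁻³ Pa/m = 26986 m ≈ 27.0 km

27.0 km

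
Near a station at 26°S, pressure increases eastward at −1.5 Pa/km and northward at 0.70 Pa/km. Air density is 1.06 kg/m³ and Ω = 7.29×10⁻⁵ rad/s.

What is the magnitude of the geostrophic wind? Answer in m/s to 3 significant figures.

24.4 m/s

Coriolis parameter at 26°S:
f = 2Ω sin φ = 2 × 7.29×10⁻⁵ × sin 26° = 6.39×10⁻⁵ s⁻¹
In the Southern Hemisphere f is negative: f = −6.39×10⁻⁵ s⁻¹.
Component geostrophic relations (x east, y north):
u_g = −(1/(fρ)) ∂P/∂y,  v_g = (1/(fρ)) ∂P/∂x
u_g = −(0.70×10⁻³)/(−6.39×10⁻⁵ × 1.06) = 10.3 m/s;  v_g = (−1.5×10⁻³)/(−6.39×10⁻⁵ × 1.06) = 22.1 m/s
|V_g| = √(u_g² + v_g²) = 24.4 m/s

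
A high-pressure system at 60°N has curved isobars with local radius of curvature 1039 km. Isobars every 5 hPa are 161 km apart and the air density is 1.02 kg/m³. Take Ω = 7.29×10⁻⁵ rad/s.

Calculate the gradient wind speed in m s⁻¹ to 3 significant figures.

Coriolis parameter at 60°N:
f = 2Ω sin φ = 2 × 7.29×10⁻⁵ × sin 60° = 1.26×10⁻⁴ s⁻¹
Pressure gradient: |∂P/∂n| = 500 Pa / 161000 m = 3.11×10⁻³ Pa/m
Geostrophic speed: V_g = |∂P/∂n|/(fρ) = 3.11×10⁻³/(1.26×10⁻⁴ × 1.02) = 24.1 m/s
Around a high, pressure-gradient force acts outward with centrifugal, so Coriolis balances both:
fV = (1/ρ)|∂P/∂n| + V²/R  →  V² − fR·V + fR·V_g = 0
With fR = 1.26×10⁻⁴ × 1039×10³ m = 131 m/s:
V = [fR − √((fR)² − 4 fR V_g)]/2 = [131 − √(131² − 4×131×24.1)]/2 = 31.8 m/s
Supergeostrophic (V > V_g = 24.1 m/s), as expected around a high.

31.8 m s⁻¹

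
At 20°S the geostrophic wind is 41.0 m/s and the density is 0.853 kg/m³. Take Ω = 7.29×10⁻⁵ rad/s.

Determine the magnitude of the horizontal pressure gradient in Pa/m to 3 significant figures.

Coriolis parameter at 20°S:
f = 2Ω sin φ = 2 × 7.29×10⁻⁵ × sin 20° = 4.99×10⁻⁵ s⁻¹
Geostrophic balance rearranged: |∂P/∂n| = f ρ V_g
|∂P/∂n| = 4.99×10⁻⁵ × 0.853 × 41.0 = 1.74×10⁻³ Pa/m

1.74×10⁻³ Pa/m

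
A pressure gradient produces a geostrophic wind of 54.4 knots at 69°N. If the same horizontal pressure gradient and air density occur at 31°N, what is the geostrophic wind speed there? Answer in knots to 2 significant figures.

99 knots

With the same pressure gradient and density, V_g ∝ 1/f ∝ 1/sin φ.
V₂ = V₁ · sin φ₁ / sin φ₂ = 54.4 × sin 69° / sin 31°
V₂ = 54.4 × 0.9336/0.5150 = 99 knots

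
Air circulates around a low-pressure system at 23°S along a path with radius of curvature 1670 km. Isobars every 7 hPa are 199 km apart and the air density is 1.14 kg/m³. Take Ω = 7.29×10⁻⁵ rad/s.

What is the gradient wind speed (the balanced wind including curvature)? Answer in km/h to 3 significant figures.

Coriolis parameter at 23°S:
f = 2Ω sin φ = 2 × 7.29×10⁻⁵ × sin 23° = 5.70×10⁻⁵ s⁻¹
Pressure gradient: |∂P/∂n| = 700 Pa / 199000 m = 3.52×10⁻³ Pa/m
Geostrophic speed: V_g = |∂P/∂n|/(fρ) = 3.52×10⁻³/(5.70×10⁻⁵ × 1.14) = 54.2 m/s
Around a low, centrifugal force acts outward with Coriolis, so pressure-gradient force balances both:
(1/ρ)|∂P/∂n| = fV + V²/R  →  V² + fR·V − fR·V_g = 0
With fR = 5.70×10⁻⁵ × 1670×10³ m = 95.1 m/s:
V = [−fR + √((fR)² + 4 fR V_g)]/2 = [−95.1 + √(95.1² + 4×95.1×54.2)]/2 = 38.5 m/s
Subgeostrophic (V < V_g = 54.2 m/s), as expected around a low.
Converting: 38.5 m/s × 3.6 = 139 km/h

139 km/h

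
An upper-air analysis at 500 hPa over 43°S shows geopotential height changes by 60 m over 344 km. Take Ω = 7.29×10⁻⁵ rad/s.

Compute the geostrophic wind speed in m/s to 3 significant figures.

17.2 m/s

Coriolis parameter at 43°S:
f = 2Ω sin φ = 2 × 7.29×10⁻⁵ × sin 43° = 9.94×10⁻⁵ s⁻¹
Height gradient: |∂Z/∂n| = 60 m / 344000 m = 1.74×10⁻⁴
On a pressure surface, geostrophic balance gives V_g = (g/f)|∂Z/∂n|:
V_g = 9.81 × 1.74×10⁻⁴ / 9.94×10⁻⁵ = 17.2 m/s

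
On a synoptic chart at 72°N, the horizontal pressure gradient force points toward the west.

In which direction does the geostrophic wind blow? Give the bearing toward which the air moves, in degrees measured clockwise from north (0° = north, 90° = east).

The pressure-gradient force points toward the west (bearing 270°).
Geostrophic balance: in the Northern Hemisphere the Coriolis force deflects motion to the right, so the geostrophic wind blows 90° to the right of the pressure-gradient force (low pressure on the left).
Rotating 270° by 90° clockwise gives 000° — the wind blows toward the north.

000°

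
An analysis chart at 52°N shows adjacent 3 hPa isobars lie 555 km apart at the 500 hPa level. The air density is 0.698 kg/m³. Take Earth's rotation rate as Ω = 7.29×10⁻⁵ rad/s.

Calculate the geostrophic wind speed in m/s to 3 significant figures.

Coriolis parameter at 52°N:
f = 2Ω sin φ = 2 × 7.29×10⁻⁵ × sin 52° = 1.15×10⁻⁴ s⁻¹
Pressure gradient: |∂P/∂n| = 300 Pa / 555000 m = 5.41×10⁻⁴ Pa/m
Geostrophic balance (pressure-gradient force = Coriolis force):
V_g = (1/(fρ)) |∂P/∂n| = 5.41×10⁻⁴ / (1.15×10⁻⁴ × 0.698) = 6.74 m/s

6.74 m/s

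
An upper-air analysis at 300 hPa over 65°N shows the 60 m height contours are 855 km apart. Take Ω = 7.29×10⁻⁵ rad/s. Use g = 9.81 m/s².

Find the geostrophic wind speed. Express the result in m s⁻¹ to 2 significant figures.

5.2 m s⁻¹

Coriolis parameter at 65°N:
f = 2Ω sin φ = 2 × 7.29×10⁻⁵ × sin 65° = 1.32×10⁻⁴ s⁻¹
Height gradient: |∂Z/∂n| = 60 m / 855000 m = 7.02×10⁻⁵
On a pressure surface, geostrophic balance gives V_g = (g/f)|∂Z/∂n|:
V_g = 9.81 × 7.02×10⁻⁵ / 1.32×10⁻⁴ = 5.21 m/s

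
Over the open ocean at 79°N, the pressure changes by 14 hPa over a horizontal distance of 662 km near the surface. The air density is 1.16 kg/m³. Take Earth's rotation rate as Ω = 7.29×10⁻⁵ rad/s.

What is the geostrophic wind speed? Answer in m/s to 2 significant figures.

13 m/s

Coriolis parameter at 79°N:
f = 2Ω sin φ = 2 × 7.29×10⁻⁵ × sin 79° = 1.43×10⁻⁴ s⁻¹
Pressure gradient: |∂P/∂n| = 1400 Pa / 662000 m = 2.11×10⁻³ Pa/m
Geostrophic balance (pressure-gradient force = Coriolis force):
V_g = (1/(fρ)) |∂P/∂n| = 2.11×10⁻³ / (1.43×10⁻⁴ × 1.16) = 12.7 m/s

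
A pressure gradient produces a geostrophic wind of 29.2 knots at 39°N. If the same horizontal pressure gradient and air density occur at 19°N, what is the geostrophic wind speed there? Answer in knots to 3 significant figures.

56.4 knots

With the same pressure gradient and density, V_g ∝ 1/f ∝ 1/sin φ.
V₂ = V₁ · sin φ₁ / sin φ₂ = 29.2 × sin 39° / sin 19°
V₂ = 29.2 × 0.6293/0.3256 = 56.4 knots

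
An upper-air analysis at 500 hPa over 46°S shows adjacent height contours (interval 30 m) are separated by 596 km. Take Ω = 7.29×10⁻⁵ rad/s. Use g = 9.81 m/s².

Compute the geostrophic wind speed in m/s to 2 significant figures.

4.7 m/s

Coriolis parameter at 46°S:
f = 2Ω sin φ = 2 × 7.29×10⁻⁵ × sin 46° = 1.05×10⁻⁴ s⁻¹
Height gradient: |∂Z/∂n| = 30 m / 596000 m = 5.03×10⁻⁵
On a pressure surface, geostrophic balance gives V_g = (g/f)|∂Z/∂n|:
V_g = 9.81 × 5.03×10⁻⁵ / 1.05×10⁻⁴ = 4.71 m/s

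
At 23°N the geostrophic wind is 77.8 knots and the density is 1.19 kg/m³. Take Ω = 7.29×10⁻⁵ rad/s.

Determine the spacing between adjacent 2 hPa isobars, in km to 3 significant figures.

Coriolis parameter at 23°N:
f = 2Ω sin φ = 2 × 7.29×10⁻⁵ × sin 23° = 5.70×10⁻⁵ s⁻¹
Wind speed in SI: 77.8 knots = 40.0 m/s
Geostrophic balance rearranged: |∂P/∂n| = f ρ V_g
|∂P/∂n| = 5.70×10⁻⁵ × 1.19 × 40.0 = 2.71×10⁻³ Pa/m
Isobar spacing: Δn = ΔP/|∂P/∂n| = 200 Pa / 2.71×10⁻³ Pa/m = 73711 m ≈ 73.7 km

73.7 km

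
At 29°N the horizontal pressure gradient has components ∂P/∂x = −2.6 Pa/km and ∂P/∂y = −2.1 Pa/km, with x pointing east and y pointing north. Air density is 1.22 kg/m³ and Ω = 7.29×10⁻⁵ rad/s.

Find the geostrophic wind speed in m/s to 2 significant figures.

39 m/s

Coriolis parameter at 29°N:
f = 2Ω sin φ = 2 × 7.29×10⁻⁵ × sin 29° = 7.07×10⁻⁵ s⁻¹
Component geostrophic relations (x east, y north):
u_g = −(1/(fρ)) ∂P/∂y,  v_g = (1/(fρ)) ∂P/∂x
u_g = −(−2.1×10⁻³)/(7.07×10⁻⁵ × 1.22) = 24.4 m/s;  v_g = (−2.6×10⁻³)/(7.07×10⁻⁵ × 1.22) = −30.1 m/s
|V_g| = √(u_g² + v_g²) = 38.8 m/s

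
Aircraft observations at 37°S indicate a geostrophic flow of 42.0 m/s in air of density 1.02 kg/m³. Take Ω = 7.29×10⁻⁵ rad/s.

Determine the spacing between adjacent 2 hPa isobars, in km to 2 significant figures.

Coriolis parameter at 37°S:
f = 2Ω sin φ = 2 × 7.29×10⁻⁵ × sin 37° = 8.77×10⁻⁵ s⁻¹
Geostrophic balance rearranged: |∂P/∂n| = f ρ V_g
|∂P/∂n| = 8.77×10⁻⁵ × 1.02 × 42.0 = 3.76×10⁻³ Pa/m
Isobar spacing: Δn = ΔP/|∂P/∂n| = 200 Pa / 3.76×10⁻³ Pa/m = 53206 m ≈ 53 km

53 km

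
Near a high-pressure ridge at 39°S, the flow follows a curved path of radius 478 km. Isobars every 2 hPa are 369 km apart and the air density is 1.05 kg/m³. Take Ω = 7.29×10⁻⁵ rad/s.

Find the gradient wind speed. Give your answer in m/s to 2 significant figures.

Coriolis parameter at 39°S:
f = 2Ω sin φ = 2 × 7.29×10⁻⁵ × sin 39° = 9.18×10⁻⁵ s⁻¹
Pressure gradient: |∂P/∂n| = 200 Pa / 369000 m = 5.42×10⁻⁴ Pa/m
Geostrophic speed: V_g = |∂P/∂n|/(fρ) = 5.42×10⁻⁴/(9.18×10⁻⁵ × 1.05) = 5.63 m/s
Around a high, pressure-gradient force acts outward with centrifugal, so Coriolis balances both:
fV = (1/ρ)|∂P/∂n| + V²/R  →  V² − fR·V + fR·V_g = 0
With fR = 9.18×10⁻⁵ × 478×10³ m = 43.9 m/s:
V = [fR − √((fR)² − 4 fR V_g)]/2 = [43.9 − √(43.9² − 4×43.9×5.63)]/2 = 6.63 m/s
Supergeostrophic (V > V_g = 5.63 m/s), as expected around a high.

6.6 m/s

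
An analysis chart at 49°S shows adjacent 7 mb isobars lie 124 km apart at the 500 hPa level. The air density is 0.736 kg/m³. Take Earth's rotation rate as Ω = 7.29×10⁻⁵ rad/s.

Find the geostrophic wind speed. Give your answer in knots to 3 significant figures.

Coriolis parameter at 49°S:
f = 2Ω sin φ = 2 × 7.29×10⁻⁵ × sin 49° = 1.10×10⁻⁴ s⁻¹
Pressure gradient: |∂P/∂n| = 700 Pa / 124000 m = 5.65×10⁻³ Pa/m
Geostrophic balance (pressure-gradient force = Coriolis force):
V_g = (1/(fρ)) |∂P/∂n| = 5.65×10⁻³ / (1.10×10⁻⁴ × 0.736) = 69.7 m/s
Converting: 69.7 m/s × 1.944 = 135 knots

135 knots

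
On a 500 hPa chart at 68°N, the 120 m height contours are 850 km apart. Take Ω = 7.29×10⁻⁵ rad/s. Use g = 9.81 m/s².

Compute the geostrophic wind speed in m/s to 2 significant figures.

Coriolis parameter at 68°N:
f = 2Ω sin φ = 2 × 7.29×10⁻⁵ × sin 68° = 1.35×10⁻⁴ s⁻¹
Height gradient: |∂Z/∂n| = 120 m / 850000 m = 1.41×10⁻⁴
On a pressure surface, geostrophic balance gives V_g = (g/f)|∂Z/∂n|:
V_g = 9.81 × 1.41×10⁻⁴ / 1.35×10⁻⁴ = 10.2 m/s

10 m/s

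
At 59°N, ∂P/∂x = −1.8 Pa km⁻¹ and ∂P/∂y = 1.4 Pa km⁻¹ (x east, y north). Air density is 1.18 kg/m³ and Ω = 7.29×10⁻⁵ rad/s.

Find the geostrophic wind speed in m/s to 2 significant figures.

15 m/s

Coriolis parameter at 59°N:
f = 2Ω sin φ = 2 × 7.29×10⁻⁵ × sin 59° = 1.25×10⁻⁴ s⁻¹
Component geostrophic relations (x east, y north):
u_g = −(1/(fρ)) ∂P/∂y,  v_g = (1/(fρ)) ∂P/∂x
u_g = −(1.4×10⁻³)/(1.25×10⁻⁴ × 1.18) = −9.49 m/s;  v_g = (−1.8×10⁻³)/(1.25×10⁻⁴ × 1.18) = −12.2 m/s
|V_g| = √(u_g² + v_g²) = 15.5 m/s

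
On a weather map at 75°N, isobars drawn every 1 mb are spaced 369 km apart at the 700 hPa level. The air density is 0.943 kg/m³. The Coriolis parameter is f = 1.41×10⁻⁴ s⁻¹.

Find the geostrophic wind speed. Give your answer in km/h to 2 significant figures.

7.3 km/h

Pressure gradient: |∂P/∂n| = 100 Pa / 369000 m = 2.71×10⁻⁴ Pa/m
Geostrophic balance (pressure-gradient force = Coriolis force):
V_g = (1/(fρ)) |∂P/∂n| = 2.71×10⁻⁴ / (1.41×10⁻⁴ × 0.943) = 2.04 m/s
Converting: 2.04 m/s × 3.6 = 7.3 km/h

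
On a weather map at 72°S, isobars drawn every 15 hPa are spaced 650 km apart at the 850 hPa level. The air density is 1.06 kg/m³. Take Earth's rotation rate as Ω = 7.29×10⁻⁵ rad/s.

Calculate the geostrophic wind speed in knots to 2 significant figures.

Coriolis parameter at 72°S:
f = 2Ω sin φ = 2 × 7.29×10⁻⁵ × sin 72° = 1.39×10⁻⁴ s⁻¹
Pressure gradient: |∂P/∂n| = 1500 Pa / 650000 m = 2.31×10⁻³ Pa/m
Geostrophic balance (pressure-gradient force = Coriolis force):
V_g = (1/(fρ)) |∂P/∂n| = 2.31×10⁻³ / (1.39×10⁻⁴ × 1.06) = 15.7 m/s
Converting: 15.7 m/s × 1.944 = 31 knots

31 knots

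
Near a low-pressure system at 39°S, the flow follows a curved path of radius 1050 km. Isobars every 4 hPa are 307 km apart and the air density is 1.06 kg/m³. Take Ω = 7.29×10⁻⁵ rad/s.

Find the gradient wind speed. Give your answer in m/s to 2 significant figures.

Coriolis parameter at 39°S:
f = 2Ω sin φ = 2 × 7.29×10⁻⁵ × sin 39° = 9.18×10⁻⁵ s⁻¹
Pressure gradient: |∂P/∂n| = 400 Pa / 307000 m = 1.30×10⁻³ Pa/m
Geostrophic speed: V_g = |∂P/∂n|/(fρ) = 1.30×10⁻³/(9.18×10⁻⁵ × 1.06) = 13.4 m/s
Around a low, centrifugal force acts outward with Coriolis, so pressure-gradient force balances both:
(1/ρ)|∂P/∂n| = fV + V²/R  →  V² + fR·V − fR·V_g = 0
With fR = 9.18×10⁻⁵ × 1050×10³ m = 96.3 m/s:
V = [−fR + √((fR)² + 4 fR V_g)]/2 = [−96.3 + √(96.3² + 4×96.3×13.4)]/2 = 11.9 m/s
Subgeostrophic (V < V_g = 13.4 m/s), as expected around a low.

12 m/s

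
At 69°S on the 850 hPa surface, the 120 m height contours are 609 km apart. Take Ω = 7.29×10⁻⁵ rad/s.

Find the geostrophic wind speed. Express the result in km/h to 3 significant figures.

Coriolis parameter at 69°S:
f = 2Ω sin φ = 2 × 7.29×10⁻⁵ × sin 69° = 1.36×10⁻⁴ s⁻¹
Height gradient: |∂Z/∂n| = 120 m / 609000 m = 1.97×10⁻⁴
On a pressure surface, geostrophic balance gives V_g = (g/f)|∂Z/∂n|:
V_g = 9.81 × 1.97×10⁻⁴ / 1.36×10⁻⁴ = 14.2 m/s
Converting: 14.2 m/s × 3.6 = 51.1 km/h

51.1 km/h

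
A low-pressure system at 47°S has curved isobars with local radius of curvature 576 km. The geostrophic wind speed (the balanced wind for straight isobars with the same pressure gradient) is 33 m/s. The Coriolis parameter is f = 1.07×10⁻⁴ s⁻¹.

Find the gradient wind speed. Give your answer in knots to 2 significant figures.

Around a low, centrifugal force acts outward with Coriolis, so pressure-gradient force balances both:
(1/ρ)|∂P/∂n| = fV + V²/R  →  V² + fR·V − fR·V_g = 0
With fR = 1.07×10⁻⁴ × 576×10³ m = 61.6 m/s:
V = [−fR + √((fR)² + 4 fR V_g)]/2 = [−61.6 + √(61.6² + 4×61.6×33)]/2 = 23.8 m/s
Subgeostrophic (V < V_g = 33 m/s), as expected around a low.
Converting: 23.8 m/s × 1.944 = 46 knots

46 knots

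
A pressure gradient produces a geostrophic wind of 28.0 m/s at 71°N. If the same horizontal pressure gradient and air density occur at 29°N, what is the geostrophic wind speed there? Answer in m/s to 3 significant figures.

With the same pressure gradient and density, V_g ∝ 1/f ∝ 1/sin φ.
V₂ = V₁ · sin φ₁ / sin φ₂ = 28.0 × sin 71° / sin 29°
V₂ = 28.0 × 0.9455/0.4848 = 54.6 m/s

54.6 m/s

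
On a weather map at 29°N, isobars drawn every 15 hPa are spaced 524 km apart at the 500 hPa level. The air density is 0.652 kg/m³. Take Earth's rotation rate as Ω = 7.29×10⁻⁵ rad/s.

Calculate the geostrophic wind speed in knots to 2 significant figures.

120 knots

Coriolis parameter at 29°N:
f = 2Ω sin φ = 2 × 7.29×10⁻⁵ × sin 29° = 7.07×10⁻⁵ s⁻¹
Pressure gradient: |∂P/∂n| = 1500 Pa / 524000 m = 2.86×10⁻³ Pa/m
Geostrophic balance (pressure-gradient force = Coriolis force):
V_g = (1/(fρ)) |∂P/∂n| = 2.86×10⁻³ / (7.07×10⁻⁵ × 0.652) = 62.1 m/s
Converting: 62.1 m/s × 1.944 = 120 knots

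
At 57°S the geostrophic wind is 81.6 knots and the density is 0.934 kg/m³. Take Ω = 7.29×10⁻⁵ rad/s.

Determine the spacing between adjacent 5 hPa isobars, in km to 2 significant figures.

Coriolis parameter at 57°S:
f = 2Ω sin φ = 2 × 7.29×10⁻⁵ × sin 57° = 1.22×10⁻⁴ s⁻¹
Wind speed in SI: 81.6 knots = 42.0 m/s
Geostrophic balance rearranged: |∂P/∂n| = f ρ V_g
|∂P/∂n| = 1.22×10⁻⁴ × 0.934 × 42.0 = 4.79×10⁻³ Pa/m
Isobar spacing: Δn = ΔP/|∂P/∂n| = 500 Pa / 4.79×10⁻³ Pa/m = 104291 m ≈ 100 km

100 km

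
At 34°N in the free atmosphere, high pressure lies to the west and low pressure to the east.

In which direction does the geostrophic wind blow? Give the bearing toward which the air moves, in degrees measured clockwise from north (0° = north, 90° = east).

The pressure-gradient force points toward the east (bearing 090°).
Geostrophic balance: in the Northern Hemisphere the Coriolis force deflects motion to the right, so the geostrophic wind blows 90° to the right of the pressure-gradient force (low pressure on the left).
Rotating 090° by 90° clockwise gives 180° — the wind blows toward the south.

180°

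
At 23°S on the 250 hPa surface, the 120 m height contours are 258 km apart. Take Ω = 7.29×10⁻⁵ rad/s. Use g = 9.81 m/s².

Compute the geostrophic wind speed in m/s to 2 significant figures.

80 m/s

Coriolis parameter at 23°S:
f = 2Ω sin φ = 2 × 7.29×10⁻⁵ × sin 23° = 5.70×10⁻⁵ s⁻¹
Height gradient: |∂Z/∂n| = 120 m / 258000 m = 4.65×10⁻⁴
On a pressure surface, geostrophic balance gives V_g = (g/f)|∂Z/∂n|:
V_g = 9.81 × 4.65×10⁻⁴ / 5.70×10⁻⁵ = 80.1 m/s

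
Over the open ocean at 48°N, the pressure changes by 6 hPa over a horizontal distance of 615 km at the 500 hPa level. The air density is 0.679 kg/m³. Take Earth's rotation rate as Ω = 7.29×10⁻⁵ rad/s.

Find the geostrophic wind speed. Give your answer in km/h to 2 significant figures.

Coriolis parameter at 48°N:
f = 2Ω sin φ = 2 × 7.29×10⁻⁵ × sin 48° = 1.08×10⁻⁴ s⁻¹
Pressure gradient: |∂P/∂n| = 600 Pa / 615000 m = 9.76×10⁻⁴ Pa/m
Geostrophic balance (pressure-gradient force = Coriolis force):
V_g = (1/(fρ)) |∂P/∂n| = 9.76×10⁻⁴ / (1.08×10⁻⁴ × 0.679) = 13.3 m/s
Converting: 13.3 m/s × 3.6 = 48 km/h

48 km/h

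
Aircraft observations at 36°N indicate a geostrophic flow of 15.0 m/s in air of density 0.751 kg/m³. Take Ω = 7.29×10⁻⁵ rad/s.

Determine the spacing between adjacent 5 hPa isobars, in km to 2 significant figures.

520 km

Coriolis parameter at 36°N:
f = 2Ω sin φ = 2 × 7.29×10⁻⁵ × sin 36° = 8.57×10⁻⁵ s⁻¹
Geostrophic balance rearranged: |∂P/∂n| = f ρ V_g
|∂P/∂n| = 8.57×10⁻⁵ × 0.751 × 15.0 = 9.65×10⁻⁴ Pa/m
Isobar spacing: Δn = ΔP/|∂P/∂n| = 500 Pa / 9.65×10⁻⁴ Pa/m = 517920 m ≈ 520 km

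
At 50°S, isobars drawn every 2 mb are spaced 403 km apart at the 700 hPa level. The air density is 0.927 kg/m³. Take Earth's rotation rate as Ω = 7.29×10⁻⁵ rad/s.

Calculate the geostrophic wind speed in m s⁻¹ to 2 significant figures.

Coriolis parameter at 50°S:
f = 2Ω sin φ = 2 × 7.29×10⁻⁵ × sin 50° = 1.12×10⁻⁴ s⁻¹
Pressure gradient: |∂P/∂n| = 200 Pa / 403000 m = 4.96×10⁻⁴ Pa/m
Geostrophic balance (pressure-gradient force = Coriolis force):
V_g = (1/(fρ)) |∂P/∂n| = 4.96×10⁻⁴ / (1.12×10⁻⁴ × 0.927) = 4.79 m/s

4.8 m s⁻¹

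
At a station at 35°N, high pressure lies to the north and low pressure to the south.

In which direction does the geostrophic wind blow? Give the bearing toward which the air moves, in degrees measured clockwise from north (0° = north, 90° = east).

The pressure-gradient force points toward the south (bearing 180°).
Geostrophic balance: in the Northern Hemisphere the Coriolis force deflects motion to the right, so the geostrophic wind blows 90° to the right of the pressure-gradient force (low pressure on the left).
Rotating 180° by 90° clockwise gives 270° — the wind blows toward the west.

270°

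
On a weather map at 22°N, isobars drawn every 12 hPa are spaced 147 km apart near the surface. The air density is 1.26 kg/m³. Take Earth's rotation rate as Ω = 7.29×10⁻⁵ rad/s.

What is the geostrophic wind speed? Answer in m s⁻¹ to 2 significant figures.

Coriolis parameter at 22°N:
f = 2Ω sin φ = 2 × 7.29×10⁻⁵ × sin 22° = 5.46×10⁻⁵ s⁻¹
Pressure gradient: |∂P/∂n| = 1200 Pa / 147000 m = 8.16×10⁻³ Pa/m
Geostrophic balance (pressure-gradient force = Coriolis force):
V_g = (1/(fρ)) |∂P/∂n| = 8.16×10⁻³ / (5.46×10⁻⁵ × 1.26) = 119 m/s

120 m s⁻¹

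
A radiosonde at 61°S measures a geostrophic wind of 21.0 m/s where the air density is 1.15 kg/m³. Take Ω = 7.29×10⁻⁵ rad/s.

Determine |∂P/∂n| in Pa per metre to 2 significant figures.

3.1×10⁻³ Pa/m

Coriolis parameter at 61°S:
f = 2Ω sin φ = 2 × 7.29×10⁻⁵ × sin 61° = 1.28×10⁻⁴ s⁻¹
Geostrophic balance rearranged: |∂P/∂n| = f ρ V_g
|∂P/∂n| = 1.28×10⁻⁴ × 1.15 × 21.0 = 3.08×10⁻³ Pa/m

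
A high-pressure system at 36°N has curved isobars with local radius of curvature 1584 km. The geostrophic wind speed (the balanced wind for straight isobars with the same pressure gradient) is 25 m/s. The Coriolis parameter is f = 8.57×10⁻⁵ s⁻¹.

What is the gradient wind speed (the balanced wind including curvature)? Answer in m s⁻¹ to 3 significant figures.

Around a high, pressure-gradient force acts outward with centrifugal, so Coriolis balances both:
fV = (1/ρ)|∂P/∂n| + V²/R  →  V² − fR·V + fR·V_g = 0
With fR = 8.57×10⁻⁵ × 1584×10³ m = 136 m/s:
V = [fR − √((fR)² − 4 fR V_g)]/2 = [136 − √(136² − 4×136×25)]/2 = 33 m/s
Supergeostrophic (V > V_g = 25 m/s), as expected around a high.

33.0 m s⁻¹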